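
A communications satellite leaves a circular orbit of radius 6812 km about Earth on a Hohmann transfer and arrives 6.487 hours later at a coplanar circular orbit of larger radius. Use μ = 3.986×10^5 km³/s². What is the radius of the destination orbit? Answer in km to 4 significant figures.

Transfer time t = 6.487 hours = 23353.2 s, and t = π√(a_t³/μ).
So a_t = (μ t²/π²)^(1/3) = (3.986×10^5 × (23353.2)² / π²)^(1/3) = 28031 km.
Since a_t = (r₁ + r₂)/2, r₂ = 2a_t − r₁ = 2×28031 − 6812 = 49250 km.

r₂ = 49250 km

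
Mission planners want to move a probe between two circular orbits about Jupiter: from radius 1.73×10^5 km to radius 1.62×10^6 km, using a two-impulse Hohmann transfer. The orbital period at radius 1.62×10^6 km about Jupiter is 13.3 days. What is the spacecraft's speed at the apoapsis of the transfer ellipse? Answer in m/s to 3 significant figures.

v = 3890 m/s

From Kepler's third law T² = 4π²r³/μ at r = 1.62×10^6 km, T = 13.3 days = 13.3 × 86400 s = 1.14912×10^6 s: μ = 4π²r³/T² = 1.27108×10^8 km³/s².
Semi-major axis of the transfer orbit: a_t = (1.730×10^5 + 1.620×10^6)/2 = 8.965×10^5 km.
At apoapsis, r = 1.620×10^6 km.
Vis-viva: v = √[μ(2/r − 1/a_t)] = √[1.27108×10^8 × (2/1.620×10^6 − 1/8.965×10^5)] = 3.891 km/s.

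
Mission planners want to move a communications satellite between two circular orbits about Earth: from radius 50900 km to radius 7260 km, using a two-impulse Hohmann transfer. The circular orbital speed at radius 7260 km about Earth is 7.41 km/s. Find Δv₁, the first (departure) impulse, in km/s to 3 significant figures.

From the circular-orbit relation v² = μ/r at r = 7260 km: μ = v²r = (7.41)² × 7260 = 3.98633×10^5 km³/s².
Semi-major axis of the transfer orbit: a_t = (50900 + 7260)/2 = 29080 km.
Circular speed at r = 50900 km: v_c = √(μ/r) = 2.7985 km/s.
Transfer-orbit speed at the same r (vis-viva, a = a_t): v_t = √[μ(2/r − 1/a_t)] = 1.3983 km/s.
Δv₁ = |v_t − v_c| = |1.3983 − 2.7985| = 1.400 km/s.

Δv₁ = 1.40 km/s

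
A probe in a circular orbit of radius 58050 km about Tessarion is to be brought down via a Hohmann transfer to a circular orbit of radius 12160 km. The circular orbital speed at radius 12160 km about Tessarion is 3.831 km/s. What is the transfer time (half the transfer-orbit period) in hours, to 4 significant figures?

t = 13.59 hours

From the circular-orbit relation v² = μ/r at r = 12160 km: μ = v²r = (3.831)² × 12160 = 1.78467×10^5 km³/s².
The Hohmann ellipse has a_t = (r₁ + r₂)/2 = 35105 km.
By Kepler's third law the transfer-orbit period is T = 2π√(a_t³/μ), so t = T/2 = 48910 s.
Converting: 48910 s ÷ 3600 s/hour = 13.59 hours.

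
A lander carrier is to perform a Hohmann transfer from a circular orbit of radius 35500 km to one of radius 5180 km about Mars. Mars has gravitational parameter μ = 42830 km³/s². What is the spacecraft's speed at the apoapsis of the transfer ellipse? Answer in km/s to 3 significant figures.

Transfer-ellipse semi-major axis a_t = (r₁ + r₂)/2 = (35500 + 5180)/2 = 20340 km.
At apoapsis, r = 35500 km.
Applying v² = μ(2/r − 1/a_t): v = 0.5543 km/s.

v = 0.554 km/s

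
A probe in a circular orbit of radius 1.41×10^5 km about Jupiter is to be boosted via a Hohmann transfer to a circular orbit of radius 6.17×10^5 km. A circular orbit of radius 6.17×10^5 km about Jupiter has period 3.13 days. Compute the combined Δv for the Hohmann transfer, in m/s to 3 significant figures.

From Kepler's third law T² = 4π²r³/μ at r = 6.17×10^5 km, T = 3.13 days = 3.13 × 86400 s = 2.70432×10^5 s: μ = 4π²r³/T² = 1.26794×10^8 km³/s².
Transfer-ellipse semi-major axis a_t = (r₁ + r₂)/2 = (1.410×10^5 + 6.170×10^5)/2 = 3.790×10^5 km.
At r₁ the circular-orbit speed is v₁ = √(μ/r₁) = 29.9875 km/s.
Transfer-orbit speed at r₁ (v² = μ(2/r − 1/a)): v_p = √[μ(2/r₁ − 1/a_t)] = 38.2616 km/s.
First burn Δv₁ = |v_p − v₁| = 8.274 km/s.
Circular speed at r₂: v₂ = √(μ/r₂) = 14.3353 km/s.
Transfer-orbit speed at r₂: v_a = √[μ(2/r₂ − 1/a_t)] = 8.74373 km/s.
Second burn Δv₂ = |v₂ − v_a| = 5.592 km/s.
Total Δv = Δv₁ + Δv₂ = 13.87 km/s.

Δv = 13900 m/s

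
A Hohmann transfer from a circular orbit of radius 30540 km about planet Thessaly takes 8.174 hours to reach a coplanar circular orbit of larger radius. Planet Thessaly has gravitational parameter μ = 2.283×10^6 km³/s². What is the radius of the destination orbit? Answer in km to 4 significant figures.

r₂ = 86480 km

Transfer time t = 8.174 hours = 29426.4 s, and t = π√(a_t³/μ).
So a_t = (μ t²/π²)^(1/3) = (2.283×10^6 × (29426.4)² / π²)^(1/3) = 58510 km.
Since a_t = (r₁ + r₂)/2, r₂ = 2a_t − r₁ = 2×58510 − 30540 = 86480 km.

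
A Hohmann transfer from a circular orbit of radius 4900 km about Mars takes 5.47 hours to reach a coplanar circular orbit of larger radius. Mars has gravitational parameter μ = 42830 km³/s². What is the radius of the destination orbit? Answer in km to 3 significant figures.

Transfer time t = 5.47 hours = 19692 s, and t = π√(a_t³/μ).
So a_t = (μ t²/π²)^(1/3) = (42830 × (19692)² / π²)^(1/3) = 11894 km.
Since a_t = (r₁ + r₂)/2, r₂ = 2a_t − r₁ = 2×11894 − 4900 = 18888 km.

r₂ = 18900 km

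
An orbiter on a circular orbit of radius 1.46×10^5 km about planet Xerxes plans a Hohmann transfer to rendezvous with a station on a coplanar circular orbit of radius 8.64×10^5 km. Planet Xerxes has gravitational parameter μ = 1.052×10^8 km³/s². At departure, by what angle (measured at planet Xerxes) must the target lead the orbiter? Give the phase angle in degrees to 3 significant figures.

φ = 99.6°

Semi-major axis of the transfer orbit: a_t = (1.460×10^5 + 8.640×10^5)/2 = 5.050×10^5 km.
The half-period of the transfer ellipse is t = π√(a_t³/μ) = 1.0992×10^5 s.
Target angular speed ω₂ = √(μ/r₂³) = 1.2771×10^-5 rad/s.
Angle swept by the target during transfer: ω₂·t = 1.4038 rad = 80.43°.
Arrival is 180° from departure on the ellipse, so φ = 180° − 80.43° = 99.6°.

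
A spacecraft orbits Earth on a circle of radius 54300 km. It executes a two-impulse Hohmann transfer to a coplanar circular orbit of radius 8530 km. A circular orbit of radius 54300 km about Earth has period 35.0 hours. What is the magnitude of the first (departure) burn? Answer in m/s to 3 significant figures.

Δv₁ = 1300 m/s

From Kepler's third law T² = 4π²r³/μ at r = 54300 km, T = 35.0 hours = 35.0 × 3600 s = 1.260×10^5 s: μ = 4π²r³/T² = 3.98124×10^5 km³/s².
The Hohmann ellipse has a_t = (r₁ + r₂)/2 = 31415 km.
On the circular orbit at r = 54300 km, v_c = √(μ/r) = 2.708 km/s.
Transfer-orbit speed at the same r (vis-viva, a = a_t): v_t = √[μ(2/r − 1/a_t)] = 1.411 km/s.
Δv₁ = |v_t − v_c| = |1.411 − 2.708| = 1.297 km/s.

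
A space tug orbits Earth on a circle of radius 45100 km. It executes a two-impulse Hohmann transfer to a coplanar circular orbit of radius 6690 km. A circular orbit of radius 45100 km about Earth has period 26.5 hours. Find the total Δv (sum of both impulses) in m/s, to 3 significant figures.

Δv = 3930 m/s

From Kepler's third law T² = 4π²r³/μ at r = 45100 km, T = 26.5 hours = 26.5 × 3600 s = 95400 s: μ = 4π²r³/T² = 3.97917×10^5 km³/s².
Semi-major axis of the transfer orbit: a_t = (45100 + 6690)/2 = 25895 km.
At r₁ the circular-orbit speed is v₁ = √(μ/r₁) = 2.9704 km/s.
On the transfer ellipse at r₁, vis-viva gives v_a = √[μ(2/r₁ − 1/a_t)] = 1.5098 km/s.
First burn Δv₁ = |v_a − v₁| = 1.4606 km/s.
At r₂, v₂ = √(μ/r₂) = 7.7123 km/s.
Transfer-orbit speed at r₂: v_p = √[μ(2/r₂ − 1/a_t)] = 10.178 km/s.
Second burn Δv₂ = |v₂ − v_p| = 2.4657 km/s.
Δv = Δv₁ + Δv₂ = 1.4606 + 2.4657 = 3.926 km/s.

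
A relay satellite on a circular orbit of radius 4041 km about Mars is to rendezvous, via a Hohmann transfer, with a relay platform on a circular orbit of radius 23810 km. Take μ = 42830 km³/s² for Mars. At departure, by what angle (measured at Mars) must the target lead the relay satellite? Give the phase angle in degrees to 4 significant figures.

φ = 99.49°

Semi-major axis of the transfer orbit: a_t = (4041 + 23810)/2 = 13925.5 km.
Transfer time t = π√(a_t³/μ) = 24945.5 s.
Target angular speed ω₂ = √(μ/r₂³) = 5.63294×10^-5 rad/s.
Angle swept by the target during transfer: ω₂·t = 1.4052 rad = 80.51°.
Arrival is 180° from departure on the ellipse, so φ = 180° − 80.51° = 99.49°.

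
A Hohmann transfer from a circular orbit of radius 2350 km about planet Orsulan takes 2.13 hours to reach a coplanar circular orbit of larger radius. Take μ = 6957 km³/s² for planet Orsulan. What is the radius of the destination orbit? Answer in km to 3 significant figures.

r₂ = 4570 km

Transfer time t = 2.13 hours = 7668 s, and t = π√(a_t³/μ).
So a_t = (μ t²/π²)^(1/3) = (6957 × (7668)² / π²)^(1/3) = 3460.7 km.
Since a_t = (r₁ + r₂)/2, r₂ = 2a_t − r₁ = 2×3460.7 − 2350 = 4571.4 km.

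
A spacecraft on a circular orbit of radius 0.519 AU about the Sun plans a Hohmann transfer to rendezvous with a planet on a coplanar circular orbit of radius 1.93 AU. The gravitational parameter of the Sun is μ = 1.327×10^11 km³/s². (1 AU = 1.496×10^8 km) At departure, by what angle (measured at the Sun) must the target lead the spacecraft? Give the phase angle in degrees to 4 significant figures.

In km: r₁ = 0.519 × 1.496×10^8 = 7.76424×10^7 km; r₂ = 1.93 × 1.496×10^8 = 2.88728×10^8 km.
Semi-major axis of the transfer orbit: a_t = (7.76424×10^7 + 2.88728×10^8)/2 = 1.831852×10^8 km.
Transfer time t = π√(a_t³/μ) = 2.13821×10^7 s.
The target's mean motion on its circular orbit is ω₂ = √(μ/r₂³) = 7.42510×10^-8 rad/s.
Angle swept by the target during transfer: ω₂·t = 1.58764 rad = 90.97°.
Arrival is 180° from departure on the ellipse, so φ = 180° − 90.97° = 89.03°.

φ = 89.03°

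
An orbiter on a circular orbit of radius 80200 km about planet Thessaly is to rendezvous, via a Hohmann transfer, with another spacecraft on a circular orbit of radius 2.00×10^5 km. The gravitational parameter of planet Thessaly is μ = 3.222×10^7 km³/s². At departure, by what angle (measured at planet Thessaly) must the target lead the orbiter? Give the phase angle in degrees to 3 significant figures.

The Hohmann ellipse has a_t = (r₁ + r₂)/2 = 1.401×10^5 km.
The half-period of the transfer ellipse is t = π√(a_t³/μ) = 29020 s.
Target angular speed ω₂ = √(μ/r₂³) = 6.346×10^-5 rad/s.
Angle swept by the target during transfer: ω₂·t = 1.842 rad = 105.5°.
Arrival is 180° from departure on the ellipse, so φ = 180° − 105.5° = 74.5°.

φ = 74.5°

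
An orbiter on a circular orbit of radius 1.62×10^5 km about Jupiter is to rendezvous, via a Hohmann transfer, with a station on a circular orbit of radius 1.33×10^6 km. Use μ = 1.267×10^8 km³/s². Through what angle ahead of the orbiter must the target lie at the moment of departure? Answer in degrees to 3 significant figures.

φ = 104°

Transfer-ellipse semi-major axis a_t = (r₁ + r₂)/2 = (1.620×10^5 + 1.330×10^6)/2 = 7.460×10^5 km.
The half-period of the transfer ellipse is t = π√(a_t³/μ) = 1.7983×10^5 s.
Target angular speed ω₂ = √(μ/r₂³) = 7.3386×10^-6 rad/s.
Angle swept by the target during transfer: ω₂·t = 1.3197 rad = 75.61°.
The orbiter traverses 180° on the transfer ellipse, so the target must lead by 180° − 75.61° = 104°.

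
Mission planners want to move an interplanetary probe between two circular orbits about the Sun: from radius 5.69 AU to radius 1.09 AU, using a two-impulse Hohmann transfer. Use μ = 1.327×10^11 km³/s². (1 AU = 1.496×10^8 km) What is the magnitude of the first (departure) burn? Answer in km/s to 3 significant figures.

In km: r₁ = 5.69 × 1.496×10^8 = 8.51224×10^8 km; r₂ = 1.09 × 1.496×10^8 = 1.63064×10^8 km.
Semi-major axis of the transfer orbit: a_t = (8.51224×10^8 + 1.63064×10^8)/2 = 5.07144×10^8 km.
Circular speed at r = 8.51224×10^8 km: v_c = √(μ/r) = 12.486 km/s.
Transfer-orbit speed at the same r (vis-viva, a = a_t): v_t = √[μ(2/r − 1/a_t)] = 7.0799 km/s.
Δv₁ = |v_t − v_c| = |7.0799 − 12.486| = 5.406 km/s.

Δv₁ = 5.41 km/s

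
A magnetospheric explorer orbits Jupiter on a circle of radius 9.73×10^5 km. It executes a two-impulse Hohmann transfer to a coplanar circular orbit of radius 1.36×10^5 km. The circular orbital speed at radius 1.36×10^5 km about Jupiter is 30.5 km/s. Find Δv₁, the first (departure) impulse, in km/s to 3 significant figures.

Δv₁ = 5.76 km/s

From the circular-orbit relation v² = μ/r at r = 1.36×10^5 km: μ = v²r = (30.5)² × 1.36×10^5 = 1.26514×10^8 km³/s².
The Hohmann ellipse has a_t = (r₁ + r₂)/2 = 5.545×10^5 km.
Circular speed at r = 9.730×10^5 km: v_c = √(μ/r) = 11.403 km/s.
Transfer-orbit speed at the same r (vis-viva, a = a_t): v_t = √[μ(2/r − 1/a_t)] = 5.6472 km/s.
Δv₁ = |v_t − v_c| = |5.6472 − 11.403| = 5.756 km/s.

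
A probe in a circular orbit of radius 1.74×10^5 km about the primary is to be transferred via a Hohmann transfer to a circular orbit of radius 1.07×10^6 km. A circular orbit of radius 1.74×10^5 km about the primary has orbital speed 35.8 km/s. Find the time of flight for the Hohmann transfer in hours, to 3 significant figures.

From the circular-orbit relation v² = μ/r at r = 1.74×10^5 km: μ = v²r = (35.8)² × 1.74×10^5 = 2.23005×10^8 km³/s².
Semi-major axis of the transfer orbit: a_t = (1.740×10^5 + 1.070×10^6)/2 = 6.220×10^5 km.
Transfer time t = π√(a_t³/μ) = π√((6.220×10^5)³ / 2.23005×10^8) = 1.032×10^5 s.
Converting: 1.032×10^5 s ÷ 3600 s/hour = 28.7 hours.

t = 28.7 hours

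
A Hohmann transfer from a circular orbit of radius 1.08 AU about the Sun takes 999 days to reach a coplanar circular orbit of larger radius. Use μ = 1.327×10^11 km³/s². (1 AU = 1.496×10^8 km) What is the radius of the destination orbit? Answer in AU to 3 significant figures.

r₂ = 5.13 AU

In km: r₁ = 1.08 × 1.496×10^8 = 1.61568×10^8 km.
Transfer time t = 999 days = 8.63136×10^7 s, and t = π√(a_t³/μ).
So a_t = (μ t²/π²)^(1/3) = (1.327×10^11 × (8.63136×10^7)² / π²)^(1/3) = 4.6442×10^8 km.
Since a_t = (r₁ + r₂)/2, r₂ = 2a_t − r₁ = 2×4.6442×10^8 − 1.61568×10^8 = 7.67272×10^8 km.
In AU: r₂ = 7.67272×10^8 / 1.496×10^8 = 5.13 AU.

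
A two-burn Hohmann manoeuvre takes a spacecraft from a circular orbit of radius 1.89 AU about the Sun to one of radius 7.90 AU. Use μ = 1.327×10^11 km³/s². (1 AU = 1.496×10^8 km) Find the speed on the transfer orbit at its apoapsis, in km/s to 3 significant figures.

In km: r₁ = 1.89 × 1.496×10^8 = 2.82744×10^8 km; r₂ = 7.90 × 1.496×10^8 = 1.18184×10^9 km.
The Hohmann ellipse has a_t = (r₁ + r₂)/2 = 7.32292×10^8 km.
The apoapsis of the transfer ellipse is at r = 1.18184×10^9 km.
From the vis-viva equation, v = √[μ(2/r − 1/a_t)] = 6.584 km/s.

v = 6.58 km/s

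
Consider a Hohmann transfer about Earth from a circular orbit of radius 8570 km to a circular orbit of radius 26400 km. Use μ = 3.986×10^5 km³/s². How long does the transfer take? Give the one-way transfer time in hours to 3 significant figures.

Semi-major axis of the transfer orbit: a_t = (8570 + 26400)/2 = 17485 km.
By Kepler's third law the transfer-orbit period is T = 2π√(a_t³/μ), so t = T/2 = 11505 s.
Converting: 11505 s ÷ 3600 s/hour = 3.20 hours.

t = 3.20 hours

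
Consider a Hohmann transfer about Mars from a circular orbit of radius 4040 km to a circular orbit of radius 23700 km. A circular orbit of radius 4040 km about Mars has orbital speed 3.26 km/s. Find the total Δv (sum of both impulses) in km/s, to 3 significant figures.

From the circular-orbit relation v² = μ/r at r = 4040 km: μ = v²r = (3.26)² × 4040 = 42935.5 km³/s².
Transfer-ellipse semi-major axis a_t = (r₁ + r₂)/2 = (4040 + 23700)/2 = 13870 km.
At r₁ the circular-orbit speed is v₁ = √(μ/r₁) = 3.2600 km/s.
On the transfer ellipse at r₁, vis-viva gives v_p = √[μ(2/r₁ − 1/a_t)] = 4.2614 km/s.
First burn Δv₁ = |v_p − v₁| = 1.0014 km/s.
At r₂, v₂ = √(μ/r₂) = 1.34597 km/s.
Transfer-orbit speed at r₂: v_a = √[μ(2/r₂ − 1/a_t)] = 0.726418 km/s.
Second burn Δv₂ = |v₂ − v_a| = 0.61955 km/s.
Δv = Δv₁ + Δv₂ = 1.0014 + 0.61955 = 1.621 km/s.

Δv = 1.62 km/s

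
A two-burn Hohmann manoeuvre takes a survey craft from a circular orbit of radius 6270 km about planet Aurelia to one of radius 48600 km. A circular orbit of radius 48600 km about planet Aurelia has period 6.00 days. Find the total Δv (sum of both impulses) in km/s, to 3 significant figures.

Δv = 0.850 km/s

From Kepler's third law T² = 4π²r³/μ at r = 48600 km, T = 6.00 days = 6.00 × 86400 s = 5.184×10^5 s: μ = 4π²r³/T² = 16863.1 km³/s².
Semi-major axis of the transfer orbit: a_t = (6270 + 48600)/2 = 27435 km.
At r₁ the circular-orbit speed is v₁ = √(μ/r₁) = 1.63997 km/s.
Transfer-orbit speed at r₁ (v² = μ(2/r − 1/a)): v_p = √[μ(2/r₁ − 1/a_t)] = 2.18274 km/s.
First burn Δv₁ = |v_p − v₁| = 0.5428 km/s.
Circular speed at r₂: v₂ = √(μ/r₂) = 0.5890 km/s.
Transfer-orbit speed at r₂: v_a = √[μ(2/r₂ − 1/a_t)] = 0.2816 km/s.
Second burn Δv₂ = |v₂ − v_a| = 0.3074 km/s.
Total Δv = Δv₁ + Δv₂ = 0.8502 km/s.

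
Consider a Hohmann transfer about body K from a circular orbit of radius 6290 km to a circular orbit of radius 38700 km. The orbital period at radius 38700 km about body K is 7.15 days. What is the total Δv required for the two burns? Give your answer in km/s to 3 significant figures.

Δv = 0.490 km/s

From Kepler's third law T² = 4π²r³/μ at r = 38700 km, T = 7.15 days = 7.15 × 86400 s = 6.1776×10^5 s: μ = 4π²r³/T² = 5995.88 km³/s².
The Hohmann ellipse has a_t = (r₁ + r₂)/2 = 22495 km.
At r₁ the circular-orbit speed is v₁ = √(μ/r₁) = 0.97634 km/s.
Transfer-orbit speed at r₁ (vis-viva): v_p = √[μ(2/r₁ − 1/a_t)] = 1.2806 km/s.
First burn Δv₁ = |v_p − v₁| = 0.30426 km/s.
Circular speed at r₂: v₂ = √(μ/r₂) = 0.3936145 km/s.
Transfer-orbit speed at r₂: v_a = √[μ(2/r₂ − 1/a_t)] = 0.2081390 km/s.
Second burn Δv₂ = |v₂ − v_a| = 0.18548 km/s.
Δv = Δv₁ + Δv₂ = 0.30426 + 0.18548 = 0.4897 km/s.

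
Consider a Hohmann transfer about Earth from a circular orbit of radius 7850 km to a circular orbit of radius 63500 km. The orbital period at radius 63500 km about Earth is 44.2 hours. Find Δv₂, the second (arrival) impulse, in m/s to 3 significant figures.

From Kepler's third law T² = 4π²r³/μ at r = 63500 km, T = 44.2 hours = 44.2 × 3600 s = 1.5912×10^5 s: μ = 4π²r³/T² = 3.99238×10^5 km³/s².
Transfer-ellipse semi-major axis a_t = (r₁ + r₂)/2 = (7850 + 63500)/2 = 35675 km.
Circular speed at r = 63500 km: v_c = √(μ/r) = 2.507 km/s.
Vis-viva on the transfer ellipse at r = 63500 km gives v_t = √[μ(2/r − 1/a_t)] = 1.176 km/s.
Δv₂ = |v_t − v_c| = |1.176 − 2.507| = 1.331 km/s.

Δv₂ = 1330 m/s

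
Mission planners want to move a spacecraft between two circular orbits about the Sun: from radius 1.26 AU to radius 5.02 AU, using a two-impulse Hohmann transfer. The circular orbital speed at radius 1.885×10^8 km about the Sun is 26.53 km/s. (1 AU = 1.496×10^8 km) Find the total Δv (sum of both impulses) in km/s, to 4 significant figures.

From the circular-orbit relation v² = μ/r at r = 1.885×10^8 km: μ = v²r = (26.53)² × 1.885×10^8 = 1.32674×10^11 km³/s².
In km: r₁ = 1.26 × 1.496×10^8 = 1.88496×10^8 km; r₂ = 5.02 × 1.496×10^8 = 7.50992×10^8 km.
The Hohmann ellipse has a_t = (r₁ + r₂)/2 = 4.69744×10^8 km.
At r₁ the circular-orbit speed is v₁ = √(μ/r₁) = 26.530 km/s.
Transfer-orbit speed at r₁ (vis-viva): v_p = √[μ(2/r₁ − 1/a_t)] = 33.545 km/s.
First burn Δv₁ = |v_p − v₁| = 7.015 km/s.
Circular speed at r₂: v₂ = √(μ/r₂) = 13.292 km/s.
Transfer-orbit speed at r₂: v_a = √[μ(2/r₂ − 1/a_t)] = 8.4197 km/s.
Second burn Δv₂ = |v₂ − v_a| = 4.872 km/s.
Total Δv = Δv₁ + Δv₂ = 11.89 km/s.

Δv = 11.89 km/s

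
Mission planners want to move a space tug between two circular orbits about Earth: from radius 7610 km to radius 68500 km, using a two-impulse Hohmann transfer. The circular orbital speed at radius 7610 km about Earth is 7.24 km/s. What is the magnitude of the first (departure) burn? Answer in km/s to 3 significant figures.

Δv₁ = 2.47 km/s

From the circular-orbit relation v² = μ/r at r = 7610 km: μ = v²r = (7.24)² × 7610 = 3.98898×10^5 km³/s².
Semi-major axis of the transfer orbit: a_t = (7610 + 68500)/2 = 38055 km.
Circular speed at r = 7610 km: v_c = √(μ/r) = 7.240 km/s.
Vis-viva on the transfer ellipse at r = 7610 km gives v_t = √[μ(2/r − 1/a_t)] = 9.714 km/s.
Δv₁ = |v_t − v_c| = |9.714 − 7.240| = 2.474 km/s.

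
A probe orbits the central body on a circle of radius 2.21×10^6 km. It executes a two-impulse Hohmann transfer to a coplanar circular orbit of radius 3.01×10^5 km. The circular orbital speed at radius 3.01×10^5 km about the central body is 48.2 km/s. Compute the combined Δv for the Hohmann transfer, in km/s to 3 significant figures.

From the circular-orbit relation v² = μ/r at r = 3.01×10^5 km: μ = v²r = (48.2)² × 3.01×10^5 = 6.99295×10^8 km³/s².
Semi-major axis of the transfer orbit: a_t = (2.210×10^6 + 3.010×10^5)/2 = 1.2555×10^6 km.
Circular speed at r₁: v₁ = √(μ/r₁) = √(6.99295×10^8/2.210×10^6) = 17.788 km/s.
Transfer-orbit speed at r₁ (v² = μ(2/r − 1/a)): v_a = √[μ(2/r₁ − 1/a_t)] = 8.7098 km/s.
First burn Δv₁ = |v_a − v₁| = 9.078 km/s.
At r₂, v₂ = √(μ/r₂) = 48.20 km/s.
Transfer-orbit speed at r₂: v_p = √[μ(2/r₂ − 1/a_t)] = 63.95 km/s.
Second burn Δv₂ = |v₂ − v_p| = 15.75 km/s.
Total Δv = Δv₁ + Δv₂ = 24.83 km/s.

Δv = 24.8 km/s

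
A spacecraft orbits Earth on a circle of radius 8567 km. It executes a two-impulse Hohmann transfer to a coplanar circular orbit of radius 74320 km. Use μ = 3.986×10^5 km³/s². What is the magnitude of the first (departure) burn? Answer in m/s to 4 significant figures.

Δv₁ = 2313 m/s

The Hohmann ellipse has a_t = (r₁ + r₂)/2 = 41443.5 km.
Circular speed at r = 8567 km: v_c = √(μ/r) = 6.821 km/s.
Transfer-orbit speed at the same r (vis-viva, a = a_t): v_t = √[μ(2/r − 1/a_t)] = 9.134 km/s.
Δv₁ = |v_t − v_c| = |9.134 − 6.821| = 2.313 km/s.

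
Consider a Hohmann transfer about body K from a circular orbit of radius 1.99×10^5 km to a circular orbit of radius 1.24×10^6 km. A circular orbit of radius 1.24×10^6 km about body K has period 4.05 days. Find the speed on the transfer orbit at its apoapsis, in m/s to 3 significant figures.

From Kepler's third law T² = 4π²r³/μ at r = 1.24×10^6 km, T = 4.05 days = 4.05 × 86400 s = 3.4992×10^5 s: μ = 4π²r³/T² = 6.14734×10^8 km³/s².
Transfer-ellipse semi-major axis a_t = (r₁ + r₂)/2 = (1.990×10^5 + 1.240×10^6)/2 = 7.195×10^5 km.
The apoapsis of the transfer ellipse is at r = 1.240×10^6 km.
Applying v² = μ(2/r − 1/a_t): v = 11.71 km/s.

v = 11700 m/s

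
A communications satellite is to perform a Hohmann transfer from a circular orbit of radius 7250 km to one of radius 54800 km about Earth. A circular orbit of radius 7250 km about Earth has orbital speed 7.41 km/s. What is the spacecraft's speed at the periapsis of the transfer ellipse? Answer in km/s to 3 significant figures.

From the circular-orbit relation v² = μ/r at r = 7250 km: μ = v²r = (7.41)² × 7250 = 3.98084×10^5 km³/s².
The Hohmann ellipse has a_t = (r₁ + r₂)/2 = 31025 km.
At periapsis, r = 7250 km.
From the vis-viva equation, v = √[μ(2/r − 1/a_t)] = 9.848 km/s.

v = 9.85 km/s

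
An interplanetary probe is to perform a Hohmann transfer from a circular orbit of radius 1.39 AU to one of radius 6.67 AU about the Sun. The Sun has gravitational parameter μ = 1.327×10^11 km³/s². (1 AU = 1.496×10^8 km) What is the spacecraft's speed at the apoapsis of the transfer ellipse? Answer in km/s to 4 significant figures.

In km: r₁ = 1.39 × 1.496×10^8 = 2.07944×10^8 km; r₂ = 6.67 × 1.496×10^8 = 9.97832×10^8 km.
The Hohmann ellipse has a_t = (r₁ + r₂)/2 = 6.02888×10^8 km.
At apoapsis, r = 9.97832×10^8 km.
Vis-viva: v = √[μ(2/r − 1/a_t)] = √[1.327×10^11 × (2/9.97832×10^8 − 1/6.02888×10^8)] = 6.773 km/s.

v = 6.773 km/s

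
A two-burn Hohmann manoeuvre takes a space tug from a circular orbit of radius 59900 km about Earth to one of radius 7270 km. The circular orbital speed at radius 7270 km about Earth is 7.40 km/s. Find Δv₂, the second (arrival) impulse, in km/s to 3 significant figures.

Δv₂ = 2.48 km/s

From the circular-orbit relation v² = μ/r at r = 7270 km: μ = v²r = (7.40)² × 7270 = 3.98105×10^5 km³/s².
Semi-major axis of the transfer orbit: a_t = (59900 + 7270)/2 = 33585 km.
On the circular orbit at r = 7270 km, v_c = √(μ/r) = 7.400 km/s.
Transfer-orbit speed at the same r (vis-viva, a = a_t): v_t = √[μ(2/r − 1/a_t)] = 9.883 km/s.
Δv₂ = |v_t − v_c| = |9.883 − 7.400| = 2.483 km/s.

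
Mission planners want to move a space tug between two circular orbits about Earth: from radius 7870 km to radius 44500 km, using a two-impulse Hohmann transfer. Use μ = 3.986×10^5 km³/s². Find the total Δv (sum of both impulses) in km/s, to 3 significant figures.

The Hohmann ellipse has a_t = (r₁ + r₂)/2 = 26185 km.
At r₁ the circular-orbit speed is v₁ = √(μ/r₁) = 7.117 km/s.
Transfer-orbit speed at r₁ (vis-viva): v_p = √[μ(2/r₁ − 1/a_t)] = 9.278 km/s.
First burn Δv₁ = |v_p − v₁| = 2.161 km/s.
Circular speed at r₂: v₂ = √(μ/r₂) = 2.993 km/s.
Transfer-orbit speed at r₂: v_a = √[μ(2/r₂ − 1/a_t)] = 1.641 km/s.
Second burn Δv₂ = |v₂ − v_a| = 1.352 km/s.
Δv = Δv₁ + Δv₂ = 2.161 + 1.352 = 3.513 km/s.

Δv = 3.51 km/s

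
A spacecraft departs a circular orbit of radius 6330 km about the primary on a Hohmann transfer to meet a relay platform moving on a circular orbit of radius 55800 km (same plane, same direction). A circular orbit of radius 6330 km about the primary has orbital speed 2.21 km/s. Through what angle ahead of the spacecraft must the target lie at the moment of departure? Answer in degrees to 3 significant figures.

From the circular-orbit relation v² = μ/r at r = 6330 km: μ = v²r = (2.21)² × 6330 = 30916.4 km³/s².
Semi-major axis of the transfer orbit: a_t = (6330 + 55800)/2 = 31065 km.
Transfer time t = π√(a_t³/μ) = 97830 s.
Target angular speed ω₂ = √(μ/r₂³) = 1.334×10^-5 rad/s.
Angle swept by the target during transfer: ω₂·t = 1.305 rad = 74.77°.
The spacecraft traverses 180° on the transfer ellipse, so the target must lead by 180° − 74.77° = 105°.

φ = 105°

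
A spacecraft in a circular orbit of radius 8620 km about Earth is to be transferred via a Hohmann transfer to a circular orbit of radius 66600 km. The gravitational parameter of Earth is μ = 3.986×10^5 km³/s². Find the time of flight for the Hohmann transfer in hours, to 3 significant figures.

Semi-major axis of the transfer orbit: a_t = (8620 + 66600)/2 = 37610 km.
Half the transfer-orbit period gives t = π√(a_t³/μ) = 36290 s.
Converting: 36290 s ÷ 3600 s/hour = 10.1 hours.

t = 10.1 hours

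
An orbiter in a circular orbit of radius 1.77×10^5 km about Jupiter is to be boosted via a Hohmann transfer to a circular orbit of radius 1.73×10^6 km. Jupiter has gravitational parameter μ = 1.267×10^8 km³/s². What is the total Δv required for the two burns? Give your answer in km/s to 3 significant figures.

Semi-major axis of the transfer orbit: a_t = (1.770×10^5 + 1.730×10^6)/2 = 9.535×10^5 km.
Circular speed at r₁: v₁ = √(μ/r₁) = √(1.267×10^8/1.770×10^5) = 26.7548 km/s.
Transfer-orbit speed at r₁ (vis-viva equation): v_p = √[μ(2/r₁ − 1/a_t)] = 36.0383 km/s.
First burn Δv₁ = |v_p − v₁| = 9.2835 km/s.
Circular speed at r₂: v₂ = √(μ/r₂) = 8.5579 km/s.
Transfer-orbit speed at r₂: v_a = √[μ(2/r₂ − 1/a_t)] = 3.6872 km/s.
Second burn Δv₂ = |v₂ − v_a| = 4.8707 km/s.
Total Δv = Δv₁ + Δv₂ = 14.15 km/s.

Δv = 14.2 km/s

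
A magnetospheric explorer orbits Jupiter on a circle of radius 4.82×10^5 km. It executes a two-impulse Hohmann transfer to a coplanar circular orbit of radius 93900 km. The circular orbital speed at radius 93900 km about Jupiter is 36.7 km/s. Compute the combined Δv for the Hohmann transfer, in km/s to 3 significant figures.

From the circular-orbit relation v² = μ/r at r = 93900 km: μ = v²r = (36.7)² × 93900 = 1.26473×10^8 km³/s².
Semi-major axis of the transfer orbit: a_t = (4.820×10^5 + 93900)/2 = 2.8795×10^5 km.
At r₁ the circular-orbit speed is v₁ = √(μ/r₁) = 16.1985 km/s.
On the transfer ellipse at r₁, vis-viva equation gives v_a = √[μ(2/r₁ − 1/a_t)] = 9.25017 km/s.
First burn Δv₁ = |v_a − v₁| = 6.948 km/s.
Circular speed at r₂: v₂ = √(μ/r₂) = 36.70 km/s.
Transfer-orbit speed at r₂: v_p = √[μ(2/r₂ − 1/a_t)] = 47.48 km/s.
Second burn Δv₂ = |v₂ − v_p| = 10.78 km/s.
Total Δv = Δv₁ + Δv₂ = 17.73 km/s.

Δv = 17.7 km/s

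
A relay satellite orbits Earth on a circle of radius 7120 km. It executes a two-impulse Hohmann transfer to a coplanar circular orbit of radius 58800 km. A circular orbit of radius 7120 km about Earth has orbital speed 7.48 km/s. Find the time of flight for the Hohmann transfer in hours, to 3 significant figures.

From the circular-orbit relation v² = μ/r at r = 7120 km: μ = v²r = (7.48)² × 7120 = 3.98367×10^5 km³/s².
Transfer-ellipse semi-major axis a_t = (r₁ + r₂)/2 = (7120 + 58800)/2 = 32960 km.
Transfer time t = π√(a_t³/μ) = π√((32960)³ / 3.98367×10^5) = 29780 s.
Converting: 29780 s ÷ 3600 s/hour = 8.27 hours.

t = 8.27 hours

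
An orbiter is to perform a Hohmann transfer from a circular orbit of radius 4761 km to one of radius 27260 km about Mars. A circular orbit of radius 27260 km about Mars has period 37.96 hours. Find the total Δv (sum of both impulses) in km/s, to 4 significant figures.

From Kepler's third law T² = 4π²r³/μ at r = 27260 km, T = 37.96 hours = 37.96 × 3600 s = 1.36656×10^5 s: μ = 4π²r³/T² = 42823.3 km³/s².
The Hohmann ellipse has a_t = (r₁ + r₂)/2 = 16010.5 km.
Circular speed at r₁: v₁ = √(μ/r₁) = √(42823.3/4761) = 2.9991 km/s.
Transfer-orbit speed at r₁ (vis-viva equation): v_p = √[μ(2/r₁ − 1/a_t)] = 3.9134 km/s.
First burn Δv₁ = |v_p − v₁| = 0.9143 km/s.
At r₂, v₂ = √(μ/r₂) = 1.2534 km/s.
Transfer-orbit speed at r₂: v_a = √[μ(2/r₂ − 1/a_t)] = 0.68348 km/s.
Second burn Δv₂ = |v₂ − v_a| = 0.5699 km/s.
Total Δv = Δv₁ + Δv₂ = 1.484 km/s.

Δv = 1.484 km/s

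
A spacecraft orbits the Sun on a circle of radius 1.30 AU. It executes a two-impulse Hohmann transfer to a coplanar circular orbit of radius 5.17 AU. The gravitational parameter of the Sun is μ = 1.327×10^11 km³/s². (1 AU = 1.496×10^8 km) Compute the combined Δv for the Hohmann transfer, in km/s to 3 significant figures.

In km: r₁ = 1.30 × 1.496×10^8 = 1.9448×10^8 km; r₂ = 5.17 × 1.496×10^8 = 7.73432×10^8 km.
Transfer-ellipse semi-major axis a_t = (r₁ + r₂)/2 = (1.9448×10^8 + 7.73432×10^8)/2 = 4.83956×10^8 km.
Circular speed at r₁: v₁ = √(μ/r₁) = √(1.327×10^11/1.9448×10^8) = 26.121 km/s.
On the transfer ellipse at r₁, v² = μ(2/r − 1/a) gives v_p = √[μ(2/r₁ − 1/a_t)] = 33.022 km/s.
First burn Δv₁ = |v_p − v₁| = 6.901 km/s.
Circular speed at r₂: v₂ = √(μ/r₂) = 13.0986 km/s.
Transfer-orbit speed at r₂: v_a = √[μ(2/r₂ − 1/a_t)] = 8.30346 km/s.
Second burn Δv₂ = |v₂ − v_a| = 4.795 km/s.
Δv = Δv₁ + Δv₂ = 6.901 + 4.795 = 11.70 km/s.

Δv = 11.7 km/s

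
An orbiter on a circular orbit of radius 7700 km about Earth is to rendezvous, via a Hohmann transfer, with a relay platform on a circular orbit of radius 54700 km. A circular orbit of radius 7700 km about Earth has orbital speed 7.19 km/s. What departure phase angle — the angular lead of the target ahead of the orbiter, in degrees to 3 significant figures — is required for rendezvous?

φ = 102°

From the circular-orbit relation v² = μ/r at r = 7700 km: μ = v²r = (7.19)² × 7700 = 3.98060×10^5 km³/s².
Semi-major axis of the transfer orbit: a_t = (7700 + 54700)/2 = 31200 km.
The half-period of the transfer ellipse is t = π√(a_t³/μ) = 27440 s.
Target angular speed ω₂ = √(μ/r₂³) = 4.932×10^-5 rad/s.
Angle swept by the target during transfer: ω₂·t = 1.3533 rad = 77.54°.
Arrival is 180° from departure on the ellipse, so φ = 180° − 77.54° = 102°.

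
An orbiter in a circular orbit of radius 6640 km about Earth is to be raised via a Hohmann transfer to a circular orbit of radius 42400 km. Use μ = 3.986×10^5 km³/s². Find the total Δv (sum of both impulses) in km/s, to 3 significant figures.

Δv = 3.91 km/s

Transfer-ellipse semi-major axis a_t = (r₁ + r₂)/2 = (6640 + 42400)/2 = 24520 km.
Circular speed at r₁: v₁ = √(μ/r₁) = √(3.986×10^5/6640) = 7.74791 km/s.
Transfer-orbit speed at r₁ (vis-viva): v_p = √[μ(2/r₁ − 1/a_t)] = 10.1884 km/s.
First burn Δv₁ = |v_p − v₁| = 2.4405 km/s.
At r₂, v₂ = √(μ/r₂) = 3.066096 km/s.
Transfer-orbit speed at r₂: v_a = √[μ(2/r₂ − 1/a_t)] = 1.595547 km/s.
Second burn Δv₂ = |v₂ − v_a| = 1.4705 km/s.
Δv = Δv₁ + Δv₂ = 2.4405 + 1.4705 = 3.911 km/s.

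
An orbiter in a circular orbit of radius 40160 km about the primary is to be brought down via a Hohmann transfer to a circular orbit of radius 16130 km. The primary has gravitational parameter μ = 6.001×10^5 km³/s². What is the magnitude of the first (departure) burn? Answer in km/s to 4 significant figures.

Transfer-ellipse semi-major axis a_t = (r₁ + r₂)/2 = (40160 + 16130)/2 = 28145 km.
On the circular orbit at r = 40160 km, v_c = √(μ/r) = 3.8656 km/s.
Vis-viva on the transfer ellipse at r = 40160 km gives v_t = √[μ(2/r − 1/a_t)] = 2.9264 km/s.
Δv₁ = |v_t − v_c| = |2.9264 − 3.8656| = 0.9392 km/s.

Δv₁ = 0.9392 km/s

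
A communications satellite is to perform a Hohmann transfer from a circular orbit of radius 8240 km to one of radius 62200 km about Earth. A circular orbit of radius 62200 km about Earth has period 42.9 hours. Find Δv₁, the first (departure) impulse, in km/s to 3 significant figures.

Δv₁ = 2.29 km/s

From Kepler's third law T² = 4π²r³/μ at r = 62200 km, T = 42.9 hours = 42.9 × 3600 s = 1.5444×10^5 s: μ = 4π²r³/T² = 3.98301×10^5 km³/s².
Transfer-ellipse semi-major axis a_t = (r₁ + r₂)/2 = (8240 + 62200)/2 = 35220 km.
Circular speed at r = 8240 km: v_c = √(μ/r) = 6.9525 km/s.
Vis-viva on the transfer ellipse at r = 8240 km gives v_t = √[μ(2/r − 1/a_t)] = 9.2394 km/s.
Δv₁ = |v_t − v_c| = |9.2394 − 6.9525| = 2.287 km/s.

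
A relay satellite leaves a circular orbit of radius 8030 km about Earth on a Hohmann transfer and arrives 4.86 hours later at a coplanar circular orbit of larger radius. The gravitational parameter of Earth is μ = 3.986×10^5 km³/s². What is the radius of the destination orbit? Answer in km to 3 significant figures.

r₂ = 38200 km

Transfer time t = 4.86 hours = 17496 s, and t = π√(a_t³/μ).
So a_t = (μ t²/π²)^(1/3) = (3.986×10^5 × (17496)² / π²)^(1/3) = 23123 km.
Since a_t = (r₁ + r₂)/2, r₂ = 2a_t − r₁ = 2×23123 − 8030 = 38216 km.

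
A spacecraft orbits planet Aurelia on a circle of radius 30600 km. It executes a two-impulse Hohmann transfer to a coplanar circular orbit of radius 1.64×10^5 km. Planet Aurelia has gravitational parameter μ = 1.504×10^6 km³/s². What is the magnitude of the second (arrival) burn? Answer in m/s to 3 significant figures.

Δv₂ = 1330 m/s

Semi-major axis of the transfer orbit: a_t = (30600 + 1.640×10^5)/2 = 97300 km.
Circular speed at r = 1.640×10^5 km: v_c = √(μ/r) = 3.028 km/s.
Vis-viva on the transfer ellipse at r = 1.640×10^5 km gives v_t = √[μ(2/r − 1/a_t)] = 1.698 km/s.
Δv₂ = |v_t − v_c| = |1.698 − 3.028| = 1.330 km/s.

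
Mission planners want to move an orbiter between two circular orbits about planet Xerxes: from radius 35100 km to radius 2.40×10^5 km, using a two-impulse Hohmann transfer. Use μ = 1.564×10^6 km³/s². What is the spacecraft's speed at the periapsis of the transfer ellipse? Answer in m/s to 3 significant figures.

v = 8820 m/s

Semi-major axis of the transfer orbit: a_t = (35100 + 2.400×10^5)/2 = 1.3755×10^5 km.
At periapsis, r = 35100 km.
Applying v² = μ(2/r − 1/a_t): v = 8.817 km/s.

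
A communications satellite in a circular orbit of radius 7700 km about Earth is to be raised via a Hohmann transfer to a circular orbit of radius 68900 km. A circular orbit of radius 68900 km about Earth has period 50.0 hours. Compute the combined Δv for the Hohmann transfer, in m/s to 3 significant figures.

Δv = 3780 m/s

From Kepler's third law T² = 4π²r³/μ at r = 68900 km, T = 50.0 hours = 50.0 × 3600 s = 1.800×10^5 s: μ = 4π²r³/T² = 3.98540×10^5 km³/s².
Semi-major axis of the transfer orbit: a_t = (7700 + 68900)/2 = 38300 km.
At r₁ the circular-orbit speed is v₁ = √(μ/r₁) = 7.194 km/s.
Transfer-orbit speed at r₁ (v² = μ(2/r − 1/a)): v_p = √[μ(2/r₁ − 1/a_t)] = 9.649 km/s.
First burn Δv₁ = |v_p − v₁| = 2.455 km/s.
Circular speed at r₂: v₂ = √(μ/r₂) = 2.405 km/s.
Transfer-orbit speed at r₂: v_a = √[μ(2/r₂ − 1/a_t)] = 1.078 km/s.
Second burn Δv₂ = |v₂ − v_a| = 1.327 km/s.
Δv = Δv₁ + Δv₂ = 2.455 + 1.327 = 3.782 km/s.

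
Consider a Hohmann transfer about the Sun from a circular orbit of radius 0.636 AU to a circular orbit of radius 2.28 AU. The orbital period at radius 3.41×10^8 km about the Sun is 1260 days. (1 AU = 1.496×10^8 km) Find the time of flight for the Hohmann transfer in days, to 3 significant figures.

From Kepler's third law T² = 4π²r³/μ at r = 3.41×10^8 km, T = 1260 days = 1260 × 86400 s = 1.08864×10^8 s: μ = 4π²r³/T² = 1.32085×10^11 km³/s².
In km: r₁ = 0.636 × 1.496×10^8 = 9.51456×10^7 km; r₂ = 2.28 × 1.496×10^8 = 3.41088×10^8 km.
Semi-major axis of the transfer orbit: a_t = (9.51456×10^7 + 3.41088×10^8)/2 = 2.181168×10^8 km.
By Kepler's third law the transfer-orbit period is T = 2π√(a_t³/μ), so t = T/2 = 2.785×10^7 s.
Converting: 2.785×10^7 s ÷ 86400 s/day = 322 days.

t = 322 days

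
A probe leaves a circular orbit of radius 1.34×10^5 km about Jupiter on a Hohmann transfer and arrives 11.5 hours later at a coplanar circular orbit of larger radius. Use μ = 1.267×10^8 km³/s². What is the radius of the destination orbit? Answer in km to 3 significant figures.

r₂ = 4.26×10^5 km

Transfer time t = 11.5 hours = 41400 s, and t = π√(a_t³/μ).
So a_t = (μ t²/π²)^(1/3) = (1.267×10^8 × (41400)² / π²)^(1/3) = 2.8022×10^5 km.
Since a_t = (r₁ + r₂)/2, r₂ = 2a_t − r₁ = 2×2.8022×10^5 − 1.340×10^5 = 4.2644×10^5 km.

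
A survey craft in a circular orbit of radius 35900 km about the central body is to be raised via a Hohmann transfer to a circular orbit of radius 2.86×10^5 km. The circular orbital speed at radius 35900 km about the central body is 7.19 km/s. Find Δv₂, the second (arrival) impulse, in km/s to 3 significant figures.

From the circular-orbit relation v² = μ/r at r = 35900 km: μ = v²r = (7.19)² × 35900 = 1.85589×10^6 km³/s².
Transfer-ellipse semi-major axis a_t = (r₁ + r₂)/2 = (35900 + 2.860×10^5)/2 = 1.6095×10^5 km.
On the circular orbit at r = 2.860×10^5 km, v_c = √(μ/r) = 2.547 km/s.
Vis-viva on the transfer ellipse at r = 2.860×10^5 km gives v_t = √[μ(2/r − 1/a_t)] = 1.203 km/s.
Δv₂ = |v_t − v_c| = |1.203 − 2.547| = 1.344 km/s.

Δv₂ = 1.34 km/s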